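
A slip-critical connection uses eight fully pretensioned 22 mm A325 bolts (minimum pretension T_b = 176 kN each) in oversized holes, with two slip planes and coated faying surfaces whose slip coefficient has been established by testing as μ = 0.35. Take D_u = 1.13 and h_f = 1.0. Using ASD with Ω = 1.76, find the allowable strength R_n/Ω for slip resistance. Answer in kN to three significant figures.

R_n = μ · D_u · h_f · T_b · n_s · n_b = 0.35 × 1.13 × 1.0 × 176 × 2 × 8 = 1114 kN.
Allowable strength R_n/Ω = 1114 / 1.76 = 633 kN.

633 kN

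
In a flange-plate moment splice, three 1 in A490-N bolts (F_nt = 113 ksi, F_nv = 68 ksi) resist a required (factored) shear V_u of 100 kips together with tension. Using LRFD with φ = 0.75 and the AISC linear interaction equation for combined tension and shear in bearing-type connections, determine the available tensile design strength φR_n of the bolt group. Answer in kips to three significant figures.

93.4 kips

A_b = π·1²/4 = 0.7854 in²; f_rv = 100 / (3 × 0.7854) = 42.44 ksi.
F'_nt = 1.3 F_nt − (F_nt / φF_nv) f_rv = 1.3·113 − (113/(0.75·68))·42.44 = 52.86 ksi, capped at F_nt → F'_nt = 52.86 ksi.
R_n = F'_nt · A_b · n = 52.86 × 0.7854 × 3 = 124.6 kips.
Design strength φR_n = 0.75 × 124.6 = 93.4 kips.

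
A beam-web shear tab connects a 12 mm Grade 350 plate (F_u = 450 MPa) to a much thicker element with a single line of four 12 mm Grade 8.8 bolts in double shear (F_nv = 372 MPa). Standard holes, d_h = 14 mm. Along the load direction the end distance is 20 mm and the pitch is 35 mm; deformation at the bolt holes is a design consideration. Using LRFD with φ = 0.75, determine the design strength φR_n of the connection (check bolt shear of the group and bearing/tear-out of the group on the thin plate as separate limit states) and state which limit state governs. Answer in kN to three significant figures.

252 kN (bolt shear governs)

Bolt shear: A_b = π·12²/4 = 113.1 mm²; R_n = 372 × 113.1 × 4 × 2 / 1000 = 336.6 kN → 0.75 × 336.6 = 252 kN.
Bearing (1.2 l_c t F_u ≤ 2.4 d t F_u): upper limit = 2.4·12·12·450 / 1000 = 155.5 kN.
  Edge l_c = 20 − 14/2 = 13 → r_n = 84.24 kN; interior l_c = 35 − 14 = 21 → r_n = 136.1 kN.
  R_n,bearing = 1·84.24 + 3·136.1 = 492.5 kN → 0.75 × 492.5 = 369 kN.
Bolt shear governs: 252 kN.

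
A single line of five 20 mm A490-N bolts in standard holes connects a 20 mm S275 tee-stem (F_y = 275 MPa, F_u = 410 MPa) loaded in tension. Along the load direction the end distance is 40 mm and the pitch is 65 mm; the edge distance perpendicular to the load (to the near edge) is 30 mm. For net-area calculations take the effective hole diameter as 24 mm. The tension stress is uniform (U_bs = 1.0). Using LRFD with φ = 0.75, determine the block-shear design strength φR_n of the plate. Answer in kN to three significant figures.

819 kN

Shear plane L_v = 40 + 4·65 = 300 mm; A_gv = 300 × 20 = 6000 mm².
A_nv = (300 − 4.5·24) × 20 = 3840 mm².
A_nt = (30 − 0.5·24) × 20 = 360 mm².
0.6 F_u A_nv = 944.6 kN; 0.6 F_y A_gv = 990 kN → shear rupture governs the shear term.
R_n = 944.6 + 1.0 × 410 × 360 / 1000 = 1092 kN.
Design strength φR_n = 0.75 × 1092 = 819 kN.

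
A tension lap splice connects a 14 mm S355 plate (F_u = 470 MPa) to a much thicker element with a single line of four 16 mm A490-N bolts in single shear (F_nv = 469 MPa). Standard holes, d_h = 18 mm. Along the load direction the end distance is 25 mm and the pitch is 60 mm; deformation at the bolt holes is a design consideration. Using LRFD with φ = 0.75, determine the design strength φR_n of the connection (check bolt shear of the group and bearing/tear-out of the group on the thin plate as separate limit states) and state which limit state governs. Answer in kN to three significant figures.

283 kN (bolt shear governs)

Bolt shear: A_b = π·16²/4 = 201.1 mm²; R_n = 469 × 201.1 × 4 × 1 / 1000 = 377.2 kN → 0.75 × 377.2 = 283 kN.
Bearing (1.2 l_c t F_u ≤ 2.4 d t F_u): upper limit = 2.4·16·14·470 / 1000 = 252.7 kN.
  Edge l_c = 25 − 18/2 = 16 → r_n = 126.3 kN; interior l_c = 60 − 18 = 42 → r_n = 252.7 kN.
  R_n,bearing = 1·126.3 + 3·252.7 = 884.4 kN → 0.75 × 884.4 = 663 kN.
Bolt shear governs: 283 kN.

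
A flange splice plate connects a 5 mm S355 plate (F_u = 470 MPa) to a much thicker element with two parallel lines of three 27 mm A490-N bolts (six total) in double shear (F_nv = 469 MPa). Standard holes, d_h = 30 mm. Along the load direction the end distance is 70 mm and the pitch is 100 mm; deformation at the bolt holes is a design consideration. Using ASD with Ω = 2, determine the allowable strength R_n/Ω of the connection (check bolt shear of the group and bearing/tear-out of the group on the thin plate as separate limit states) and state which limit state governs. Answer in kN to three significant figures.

Bolt shear: A_b = π·27²/4 = 572.6 mm²; R_n = 469 × 572.6 × 6 × 2 / 1000 = 3222 kN → 3222 / 2 = 1610 kN.
Bearing (1.2 l_c t F_u ≤ 2.4 d t F_u): upper limit = 2.4·27·5·470 / 1000 = 152.3 kN.
  Edge l_c = 70 − 30/2 = 55 → r_n = 152.3 kN; interior l_c = 100 − 30 = 70 → r_n = 152.3 kN.
  R_n,bearing = 2·152.3 + 4·152.3 = 913.7 kN → 913.7 / 2 = 457 kN.
Bearing governs: 457 kN.

457 kN (bearing governs)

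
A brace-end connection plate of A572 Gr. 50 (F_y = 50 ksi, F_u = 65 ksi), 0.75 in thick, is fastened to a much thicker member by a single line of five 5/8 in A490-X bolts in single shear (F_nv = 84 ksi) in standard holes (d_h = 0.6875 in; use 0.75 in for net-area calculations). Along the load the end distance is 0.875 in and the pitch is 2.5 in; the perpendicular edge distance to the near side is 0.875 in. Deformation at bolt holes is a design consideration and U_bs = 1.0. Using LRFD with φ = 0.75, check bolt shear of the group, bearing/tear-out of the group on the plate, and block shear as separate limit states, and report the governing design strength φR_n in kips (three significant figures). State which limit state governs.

96.6 kips (bolt shear governs)

Bolt shear: A_b = π·0.625²/4 = 0.3068 in²; R_n = 84 × 0.3068 × 5 × 1 = 128.9 kips → 0.75 × 128.9 = 96.6 kips.
Bearing: edge l_c = 0.5312, r_n = 31.08 kips; interior l_c = 1.812, r_n = 73.12 kips; R_n = 31.08 + 4·73.12 = 323.6 kips → 243 kips.
Block shear: A_gv = 8.156, A_nv = 5.625, A_nt = 0.375 in²; R_n = min(0.6F_uA_nv, 0.6F_yA_gv) + U_bs·F_u·A_nt = 243.8 kips → 183 kips.
Bolt shear governs: 96.6 kips.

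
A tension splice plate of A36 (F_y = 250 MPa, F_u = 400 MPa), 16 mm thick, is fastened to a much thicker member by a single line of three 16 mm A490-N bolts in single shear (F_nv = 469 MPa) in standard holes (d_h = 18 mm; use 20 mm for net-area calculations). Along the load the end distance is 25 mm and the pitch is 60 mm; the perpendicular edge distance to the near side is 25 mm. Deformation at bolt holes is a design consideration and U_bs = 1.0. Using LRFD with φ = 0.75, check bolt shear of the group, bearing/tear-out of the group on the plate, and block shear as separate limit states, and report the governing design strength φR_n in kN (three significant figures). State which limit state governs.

212 kN (bolt shear governs)

Bolt shear: A_b = π·16²/4 = 201.1 mm²; R_n = 469 × 201.1 × 3 × 1 / 1000 = 282.9 kN → 0.75 × 282.9 = 212 kN.
Bearing: edge l_c = 16, r_n = 122.9 kN; interior l_c = 42, r_n = 245.8 kN; R_n = 122.9 + 2·245.8 = 614.4 kN → 461 kN.
Block shear: A_gv = 2320, A_nv = 1520, A_nt = 240 mm²; R_n = min(0.6F_uA_nv, 0.6F_yA_gv) + U_bs·F_u·A_nt = 444 kN → 333 kN.
Bolt shear governs: 212 kN.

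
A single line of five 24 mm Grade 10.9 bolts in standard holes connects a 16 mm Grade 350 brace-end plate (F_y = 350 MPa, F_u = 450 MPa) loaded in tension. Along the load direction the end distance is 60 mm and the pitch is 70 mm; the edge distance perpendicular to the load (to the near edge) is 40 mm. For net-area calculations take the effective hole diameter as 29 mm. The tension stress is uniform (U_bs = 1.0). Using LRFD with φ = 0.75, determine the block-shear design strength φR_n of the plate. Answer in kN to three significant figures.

Shear plane L_v = 60 + 4·70 = 340 mm; A_gv = 340 × 16 = 5440 mm².
A_nv = (340 − 4.5·29) × 16 = 3352 mm².
A_nt = (40 − 0.5·29) × 16 = 408 mm².
0.6 F_u A_nv = 905 kN; 0.6 F_y A_gv = 1142 kN → shear rupture governs the shear term.
R_n = 905 + 1.0 × 450 × 408 / 1000 = 1089 kN.
Design strength φR_n = 0.75 × 1089 = 816 kN.

816 kN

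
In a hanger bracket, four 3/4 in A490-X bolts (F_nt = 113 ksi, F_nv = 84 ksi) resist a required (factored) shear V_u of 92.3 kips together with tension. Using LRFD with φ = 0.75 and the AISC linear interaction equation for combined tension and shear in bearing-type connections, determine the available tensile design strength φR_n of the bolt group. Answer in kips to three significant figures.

70.5 kips

A_b = π·0.75²/4 = 0.4418 in²; f_rv = 92.3 / (4 × 0.4418) = 52.23 ksi.
F'_nt = 1.3 F_nt − (F_nt / φF_nv) f_rv = 1.3·113 − (113/(0.75·84))·52.23 = 53.22 ksi, capped at F_nt → F'_nt = 53.22 ksi.
R_n = F'_nt · A_b · n = 53.22 × 0.4418 × 4 = 94.04 kips.
Design strength φR_n = 0.75 × 94.04 = 70.5 kips.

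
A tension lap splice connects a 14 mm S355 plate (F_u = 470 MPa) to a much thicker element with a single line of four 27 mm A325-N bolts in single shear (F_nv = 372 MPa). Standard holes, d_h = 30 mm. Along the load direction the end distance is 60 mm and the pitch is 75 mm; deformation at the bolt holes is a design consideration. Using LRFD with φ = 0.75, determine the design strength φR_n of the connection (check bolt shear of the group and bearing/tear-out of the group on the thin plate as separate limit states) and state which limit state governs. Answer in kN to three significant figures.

639 kN (bolt shear governs)

Bolt shear: A_b = π·27²/4 = 572.6 mm²; R_n = 372 × 572.6 × 4 × 1 / 1000 = 852 kN → 0.75 × 852 = 639 kN.
Bearing (1.2 l_c t F_u ≤ 2.4 d t F_u): upper limit = 2.4·27·14·470 / 1000 = 426.4 kN.
  Edge l_c = 60 − 30/2 = 45 → r_n = 355.3 kN; interior l_c = 75 − 30 = 45 → r_n = 355.3 kN.
  R_n,bearing = 1·355.3 + 3·355.3 = 1421 kN → 0.75 × 1421 = 1070 kN.
Bolt shear governs: 639 kN.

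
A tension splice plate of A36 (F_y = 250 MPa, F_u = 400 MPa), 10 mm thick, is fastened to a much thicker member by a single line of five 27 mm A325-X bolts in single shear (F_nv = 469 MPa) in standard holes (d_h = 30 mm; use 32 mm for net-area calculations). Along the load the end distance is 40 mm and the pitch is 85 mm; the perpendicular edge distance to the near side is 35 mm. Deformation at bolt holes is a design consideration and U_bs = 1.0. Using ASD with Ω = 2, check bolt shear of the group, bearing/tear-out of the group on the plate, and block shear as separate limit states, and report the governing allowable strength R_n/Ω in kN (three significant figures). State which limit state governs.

Bolt shear: A_b = π·27²/4 = 572.6 mm²; R_n = 469 × 572.6 × 5 × 1 / 1000 = 1343 kN → 1343 / 2 = 671 kN.
Bearing: edge l_c = 25, r_n = 120 kN; interior l_c = 55, r_n = 259.2 kN; R_n = 120 + 4·259.2 = 1157 kN → 578 kN.
Block shear: A_gv = 3800, A_nv = 2360, A_nt = 190 mm²; R_n = min(0.6F_uA_nv, 0.6F_yA_gv) + U_bs·F_u·A_nt = 642.4 kN → 321 kN.
Block shear governs: 321 kN.

321 kN (block shear governs)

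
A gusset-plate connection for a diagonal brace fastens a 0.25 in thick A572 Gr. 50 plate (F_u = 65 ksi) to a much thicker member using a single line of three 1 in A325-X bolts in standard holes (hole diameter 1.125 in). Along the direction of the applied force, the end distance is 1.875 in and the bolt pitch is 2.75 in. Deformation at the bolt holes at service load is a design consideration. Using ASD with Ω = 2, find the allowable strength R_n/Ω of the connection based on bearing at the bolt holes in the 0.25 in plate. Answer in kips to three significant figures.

Per bolt r_n = 1.2 l_c t F_u ≤ 2.4 d t F_u; upper limit = 2.4 × 1 × 0.25 × 65 = 39 kips.
Edge bolt: l_c = 1.875 − 1.125/2 = 1.312 in → 1.2 × 1.312 × 0.25 × 65 = 25.59 → r_n = 25.59 kips.
Interior bolts: l_c = 2.75 − 1.125 = 1.625 in → 1.2 × 1.625 × 0.25 × 65 = 31.69 → r_n = 31.69 kips.
R_n = 1 × 25.59 + 2 × 31.69 = 88.97 kips.
Allowable strength R_n/Ω = 88.97 / 2 = 44.5 kips.

44.5 kips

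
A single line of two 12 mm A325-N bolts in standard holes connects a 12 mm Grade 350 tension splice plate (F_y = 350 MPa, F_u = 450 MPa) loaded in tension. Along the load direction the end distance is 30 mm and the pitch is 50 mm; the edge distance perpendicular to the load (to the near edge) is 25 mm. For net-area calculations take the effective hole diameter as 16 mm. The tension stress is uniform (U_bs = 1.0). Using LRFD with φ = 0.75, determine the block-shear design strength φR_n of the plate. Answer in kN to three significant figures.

Shear plane L_v = 30 + 1·50 = 80 mm; A_gv = 80 × 12 = 960 mm².
A_nv = (80 − 1.5·16) × 12 = 672 mm².
A_nt = (25 − 0.5·16) × 12 = 204 mm².
0.6 F_u A_nv = 181.4 kN; 0.6 F_y A_gv = 201.6 kN → shear rupture governs the shear term.
R_n = 181.4 + 1.0 × 450 × 204 / 1000 = 273.2 kN.
Design strength φR_n = 0.75 × 273.2 = 205 kN.

205 kN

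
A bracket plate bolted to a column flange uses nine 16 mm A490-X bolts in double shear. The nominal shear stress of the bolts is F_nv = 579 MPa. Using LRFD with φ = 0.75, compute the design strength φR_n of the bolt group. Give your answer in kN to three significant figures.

1570 kN

A_b = π × 16² / 4 = 201.1 mm².
R_n = F_nv · A_b · n · n_s = 579 × 201.1 × 9 × 2 / 1000 = 2095 kN.
Design strength φR_n = 0.75 × 2095 = 1570 kN.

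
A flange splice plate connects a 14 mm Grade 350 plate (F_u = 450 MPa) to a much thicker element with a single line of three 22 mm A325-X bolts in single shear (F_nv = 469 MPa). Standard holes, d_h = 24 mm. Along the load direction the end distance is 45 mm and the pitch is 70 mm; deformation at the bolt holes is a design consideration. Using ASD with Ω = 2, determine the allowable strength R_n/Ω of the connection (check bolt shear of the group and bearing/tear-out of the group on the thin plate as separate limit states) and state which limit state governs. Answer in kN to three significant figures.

Bolt shear: A_b = π·22²/4 = 380.1 mm²; R_n = 469 × 380.1 × 3 × 1 / 1000 = 534.8 kN → 534.8 / 2 = 267 kN.
Bearing (1.2 l_c t F_u ≤ 2.4 d t F_u): upper limit = 2.4·22·14·450 / 1000 = 332.6 kN.
  Edge l_c = 45 − 24/2 = 33 → r_n = 249.5 kN; interior l_c = 70 − 24 = 46 → r_n = 332.6 kN.
  R_n,bearing = 1·249.5 + 2·332.6 = 914.8 kN → 914.8 / 2 = 457 kN.
Bolt shear governs: 267 kN.

267 kN (bolt shear governs)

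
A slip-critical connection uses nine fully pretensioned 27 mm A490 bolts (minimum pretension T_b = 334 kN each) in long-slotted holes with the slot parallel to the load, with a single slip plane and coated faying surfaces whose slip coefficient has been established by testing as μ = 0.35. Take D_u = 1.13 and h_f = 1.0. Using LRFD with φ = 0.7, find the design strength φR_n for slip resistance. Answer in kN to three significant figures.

R_n = μ · D_u · h_f · T_b · n_s · n_b = 0.35 × 1.13 × 1.0 × 334 × 1 × 9 = 1189 kN.
Design strength φR_n = 0.7 × 1189 = 832 kN.

832 kN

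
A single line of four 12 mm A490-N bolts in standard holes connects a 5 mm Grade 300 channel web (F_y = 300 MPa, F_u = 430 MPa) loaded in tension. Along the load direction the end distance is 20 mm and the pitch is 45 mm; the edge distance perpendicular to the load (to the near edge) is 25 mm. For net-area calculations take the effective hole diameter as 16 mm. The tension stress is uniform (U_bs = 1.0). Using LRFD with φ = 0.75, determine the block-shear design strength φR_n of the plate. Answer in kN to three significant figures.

123 kN

Shear plane L_v = 20 + 3·45 = 155 mm; A_gv = 155 × 5 = 775 mm².
A_nv = (155 − 3.5·16) × 5 = 495 mm².
A_nt = (25 − 0.5·16) × 5 = 85 mm².
0.6 F_u A_nv = 127.7 kN; 0.6 F_y A_gv = 139.5 kN → shear rupture governs the shear term.
R_n = 127.7 + 1.0 × 430 × 85 / 1000 = 164.3 kN.
Design strength φR_n = 0.75 × 164.3 = 123 kN.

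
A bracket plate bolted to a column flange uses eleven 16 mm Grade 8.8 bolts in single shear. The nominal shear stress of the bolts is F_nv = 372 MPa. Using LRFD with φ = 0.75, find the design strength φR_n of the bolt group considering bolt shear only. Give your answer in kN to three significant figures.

A_b = π × 16² / 4 = 201.1 mm².
R_n = F_nv · A_b · n · n_s = 372 × 201.1 × 11 × 1 / 1000 = 822.7 kN.
Design strength φR_n = 0.75 × 822.7 = 617 kN.

617 kN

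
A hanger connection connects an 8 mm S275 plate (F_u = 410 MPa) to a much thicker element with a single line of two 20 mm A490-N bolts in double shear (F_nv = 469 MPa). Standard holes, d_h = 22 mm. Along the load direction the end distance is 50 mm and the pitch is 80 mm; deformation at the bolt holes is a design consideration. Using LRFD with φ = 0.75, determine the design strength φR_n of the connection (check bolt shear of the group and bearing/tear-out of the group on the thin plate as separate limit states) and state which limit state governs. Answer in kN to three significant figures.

Bolt shear: A_b = π·20²/4 = 314.2 mm²; R_n = 469 × 314.2 × 2 × 2 / 1000 = 589.4 kN → 0.75 × 589.4 = 442 kN.
Bearing (1.2 l_c t F_u ≤ 2.4 d t F_u): upper limit = 2.4·20·8·410 / 1000 = 157.4 kN.
  Edge l_c = 50 − 22/2 = 39 → r_n = 153.5 kN; interior l_c = 80 − 22 = 58 → r_n = 157.4 kN.
  R_n,bearing = 1·153.5 + 1·157.4 = 310.9 kN → 0.75 × 310.9 = 233 kN.
Bearing governs: 233 kN.

233 kN (bearing governs)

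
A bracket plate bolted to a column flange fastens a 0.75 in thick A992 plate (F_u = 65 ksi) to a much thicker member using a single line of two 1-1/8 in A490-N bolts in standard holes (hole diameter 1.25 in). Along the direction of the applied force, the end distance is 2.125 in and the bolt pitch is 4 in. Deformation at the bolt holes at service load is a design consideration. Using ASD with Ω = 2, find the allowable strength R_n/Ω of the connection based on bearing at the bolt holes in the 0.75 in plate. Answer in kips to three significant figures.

110 kips

Per bolt r_n = 1.2 l_c t F_u ≤ 2.4 d t F_u; upper limit = 2.4 × 1.125 × 0.75 × 65 = 131.6 kips.
Edge bolt: l_c = 2.125 − 1.25/2 = 1.5 in → 1.2 × 1.5 × 0.75 × 65 = 87.75 → r_n = 87.75 kips.
Interior bolts: l_c = 4 − 1.25 = 2.75 in → 1.2 × 2.75 × 0.75 × 65 = 160.9 → r_n = 131.6 kips.
R_n = 1 × 87.75 + 1 × 131.6 = 219.4 kips.
Allowable strength R_n/Ω = 219.4 / 2 = 110 kips.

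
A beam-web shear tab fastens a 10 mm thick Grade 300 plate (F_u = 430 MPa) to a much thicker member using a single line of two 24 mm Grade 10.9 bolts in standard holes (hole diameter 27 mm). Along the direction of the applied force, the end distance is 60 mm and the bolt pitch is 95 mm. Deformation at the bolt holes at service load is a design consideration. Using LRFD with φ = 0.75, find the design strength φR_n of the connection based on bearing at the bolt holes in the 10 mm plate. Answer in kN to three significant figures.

366 kN

Per bolt r_n = 1.2 l_c t F_u ≤ 2.4 d t F_u; upper limit = 2.4 × 24 × 10 × 430 / 1000 = 247.7 kN.
Edge bolt: l_c = 60 − 27/2 = 46.5 mm → 1.2 × 46.5 × 10 × 430 / 1000 = 239.9 → r_n = 239.9 kN.
Interior bolts: l_c = 95 − 27 = 68 mm → 1.2 × 68 × 10 × 430 / 1000 = 350.9 → r_n = 247.7 kN.
R_n = 1 × 239.9 + 1 × 247.7 = 487.6 kN.
Design strength φR_n = 0.75 × 487.6 = 366 kN.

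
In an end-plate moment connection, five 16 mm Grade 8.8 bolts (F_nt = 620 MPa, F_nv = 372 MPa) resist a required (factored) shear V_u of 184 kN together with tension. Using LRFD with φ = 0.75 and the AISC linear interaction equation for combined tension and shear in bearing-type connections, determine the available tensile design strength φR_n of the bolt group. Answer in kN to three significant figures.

A_b = π·16²/4 = 201.1 mm²; f_rv = 184 × 1000 / (5 × 201.1) = 183 MPa.
F'_nt = 1.3 F_nt − (F_nt / φF_nv) f_rv = 1.3·620 − (620/(0.75·372))·183 = 399.3 MPa, capped at F_nt → F'_nt = 399.3 MPa.
R_n = F'_nt · A_b · n = 399.3 × 201.1 × 5 / 1000 = 401.4 kN.
Design strength φR_n = 0.75 × 401.4 = 301 kN.

301 kN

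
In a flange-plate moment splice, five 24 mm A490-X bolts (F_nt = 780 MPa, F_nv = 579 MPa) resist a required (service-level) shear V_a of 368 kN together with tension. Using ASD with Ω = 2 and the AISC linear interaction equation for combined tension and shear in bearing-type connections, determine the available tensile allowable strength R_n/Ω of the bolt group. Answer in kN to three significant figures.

A_b = π·24²/4 = 452.4 mm²; f_rv = 368 × 1000 / (5 × 452.4) = 162.7 MPa.
F'_nt = 1.3 F_nt − (Ω F_nt / F_nv) f_rv = 1.3·780 − (2·780/579)·162.7 = 575.7 MPa, capped at F_nt → F'_nt = 575.7 MPa.
R_n = F'_nt · A_b · n = 575.7 × 452.4 × 5 / 1000 = 1302 kN.
Allowable strength R_n/Ω = 1302 / 2 = 651 kN.

651 kN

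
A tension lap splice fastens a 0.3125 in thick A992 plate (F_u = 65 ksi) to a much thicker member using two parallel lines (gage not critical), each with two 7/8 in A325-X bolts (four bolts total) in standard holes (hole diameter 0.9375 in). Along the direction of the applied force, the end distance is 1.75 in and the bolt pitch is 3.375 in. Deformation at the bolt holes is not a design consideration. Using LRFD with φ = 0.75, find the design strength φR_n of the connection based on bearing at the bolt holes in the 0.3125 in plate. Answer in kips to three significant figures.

Per bolt r_n = 1.5 l_c t F_u ≤ 3.0 d t F_u; upper limit = 3.0 × 0.875 × 0.3125 × 65 = 53.32 kips.
Edge bolt: l_c = 1.75 − 0.9375/2 = 1.281 in → 1.5 × 1.281 × 0.3125 × 65 = 39.04 → r_n = 39.04 kips.
Interior bolts: l_c = 3.375 − 0.9375 = 2.438 in → 1.5 × 2.438 × 0.3125 × 65 = 74.27 → r_n = 53.32 kips.
R_n = 2 × 39.04 + 2 × 53.32 = 184.7 kips.
Design strength φR_n = 0.75 × 184.7 = 139 kips.

139 kips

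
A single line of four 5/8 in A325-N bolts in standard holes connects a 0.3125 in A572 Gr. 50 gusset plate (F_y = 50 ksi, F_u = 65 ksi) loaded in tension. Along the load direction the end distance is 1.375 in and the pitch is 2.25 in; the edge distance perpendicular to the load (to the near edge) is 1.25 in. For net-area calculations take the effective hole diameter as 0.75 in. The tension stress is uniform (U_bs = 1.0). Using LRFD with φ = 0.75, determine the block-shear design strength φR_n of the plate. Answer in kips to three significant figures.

Shear plane L_v = 1.375 + 3·2.25 = 8.125 in; A_gv = 8.125 × 0.3125 = 2.539 in².
A_nv = (8.125 − 3.5·0.75) × 0.3125 = 1.719 in².
A_nt = (1.25 − 0.5·0.75) × 0.3125 = 0.2734 in².
0.6 F_u A_nv = 67.03 kips; 0.6 F_y A_gv = 76.17 kips → shear rupture governs the shear term.
R_n = 67.03 + 1.0 × 65 × 0.2734 = 84.8 kips.
Design strength φR_n = 0.75 × 84.8 = 63.6 kips.

63.6 kips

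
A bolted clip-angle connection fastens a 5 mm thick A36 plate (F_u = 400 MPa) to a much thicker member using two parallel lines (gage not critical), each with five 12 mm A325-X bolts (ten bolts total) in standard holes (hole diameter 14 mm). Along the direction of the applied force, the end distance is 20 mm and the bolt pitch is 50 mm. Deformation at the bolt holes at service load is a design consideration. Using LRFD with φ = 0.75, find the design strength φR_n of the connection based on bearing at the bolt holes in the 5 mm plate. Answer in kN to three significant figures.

392 kN

Per bolt r_n = 1.2 l_c t F_u ≤ 2.4 d t F_u; upper limit = 2.4 × 12 × 5 × 400 / 1000 = 57.6 kN.
Edge bolt: l_c = 20 − 14/2 = 13 mm → 1.2 × 13 × 5 × 400 / 1000 = 31.2 → r_n = 31.2 kN.
Interior bolts: l_c = 50 − 14 = 36 mm → 1.2 × 36 × 5 × 400 / 1000 = 86.4 → r_n = 57.6 kN.
R_n = 2 × 31.2 + 8 × 57.6 = 523.2 kN.
Design strength φR_n = 0.75 × 523.2 = 392 kN.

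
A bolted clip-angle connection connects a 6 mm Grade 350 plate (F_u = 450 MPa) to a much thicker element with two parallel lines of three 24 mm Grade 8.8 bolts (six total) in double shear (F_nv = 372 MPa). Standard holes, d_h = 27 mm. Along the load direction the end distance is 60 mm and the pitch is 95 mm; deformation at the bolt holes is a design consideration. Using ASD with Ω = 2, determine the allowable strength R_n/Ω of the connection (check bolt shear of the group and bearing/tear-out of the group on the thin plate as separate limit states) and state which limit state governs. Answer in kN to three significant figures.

462 kN (bearing governs)

Bolt shear: A_b = π·24²/4 = 452.4 mm²; R_n = 372 × 452.4 × 6 × 2 / 1000 = 2019 kN → 2019 / 2 = 1010 kN.
Bearing (1.2 l_c t F_u ≤ 2.4 d t F_u): upper limit = 2.4·24·6·450 / 1000 = 155.5 kN.
  Edge l_c = 60 − 27/2 = 46.5 → r_n = 150.7 kN; interior l_c = 95 − 27 = 68 → r_n = 155.5 kN.
  R_n,bearing = 2·150.7 + 4·155.5 = 923.4 kN → 923.4 / 2 = 462 kN.
Bearing governs: 462 kN.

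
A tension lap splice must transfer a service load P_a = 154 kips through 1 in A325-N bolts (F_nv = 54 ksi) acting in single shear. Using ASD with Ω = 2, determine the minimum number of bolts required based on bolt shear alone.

8 bolts

A_b = π·1²/4 = 0.7854 in².
Per-bolt allowable strength R_n/Ω = 54 × 0.7854 × 1 / 2 = 21.21 kips.
n ≥ 154 / 21.21 = 7.262 → use 8 bolts.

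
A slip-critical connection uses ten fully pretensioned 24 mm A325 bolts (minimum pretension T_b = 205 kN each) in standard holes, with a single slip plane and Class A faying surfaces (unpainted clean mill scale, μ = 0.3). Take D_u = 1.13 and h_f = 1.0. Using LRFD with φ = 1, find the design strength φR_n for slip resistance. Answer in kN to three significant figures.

R_n = μ · D_u · h_f · T_b · n_s · n_b = 0.3 × 1.13 × 1.0 × 205 × 1 × 10 = 694.9 kN.
Design strength φR_n = 1 × 694.9 = 695 kN.

695 kN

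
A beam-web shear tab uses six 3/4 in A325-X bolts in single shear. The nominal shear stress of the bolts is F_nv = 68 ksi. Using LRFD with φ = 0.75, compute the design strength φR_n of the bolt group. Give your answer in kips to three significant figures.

135 kips

A_b = π × 0.75² / 4 = 0.4418 in².
R_n = F_nv · A_b · n · n_s = 68 × 0.4418 × 6 × 1 = 180.2 kips.
Design strength φR_n = 0.75 × 180.2 = 135 kips.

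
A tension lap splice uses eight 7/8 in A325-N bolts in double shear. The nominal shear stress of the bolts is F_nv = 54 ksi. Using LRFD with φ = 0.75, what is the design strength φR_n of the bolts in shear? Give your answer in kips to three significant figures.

390 kips

A_b = π × 0.875² / 4 = 0.6013 in².
R_n = F_nv · A_b · n · n_s = 54 × 0.6013 × 8 × 2 = 519.5 kips.
Design strength φR_n = 0.75 × 519.5 = 390 kips.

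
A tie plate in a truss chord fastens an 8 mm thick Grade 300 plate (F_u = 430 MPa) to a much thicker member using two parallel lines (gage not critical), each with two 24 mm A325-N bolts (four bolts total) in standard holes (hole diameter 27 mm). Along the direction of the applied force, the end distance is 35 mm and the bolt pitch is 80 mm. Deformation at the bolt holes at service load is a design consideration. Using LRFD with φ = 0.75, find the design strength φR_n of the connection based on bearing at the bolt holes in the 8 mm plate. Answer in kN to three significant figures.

Per bolt r_n = 1.2 l_c t F_u ≤ 2.4 d t F_u; upper limit = 2.4 × 24 × 8 × 430 / 1000 = 198.1 kN.
Edge bolt: l_c = 35 − 27/2 = 21.5 mm → 1.2 × 21.5 × 8 × 430 / 1000 = 88.75 → r_n = 88.75 kN.
Interior bolts: l_c = 80 − 27 = 53 mm → 1.2 × 53 × 8 × 430 / 1000 = 218.8 → r_n = 198.1 kN.
R_n = 2 × 88.75 + 2 × 198.1 = 573.8 kN.
Design strength φR_n = 0.75 × 573.8 = 430 kN.

430 kN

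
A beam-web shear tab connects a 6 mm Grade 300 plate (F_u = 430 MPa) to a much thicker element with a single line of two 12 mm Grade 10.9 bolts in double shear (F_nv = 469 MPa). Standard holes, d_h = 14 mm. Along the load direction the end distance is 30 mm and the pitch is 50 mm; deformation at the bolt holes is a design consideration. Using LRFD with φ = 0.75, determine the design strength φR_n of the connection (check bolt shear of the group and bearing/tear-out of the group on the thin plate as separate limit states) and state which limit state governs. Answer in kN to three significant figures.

109 kN (bearing governs)

Bolt shear: A_b = π·12²/4 = 113.1 mm²; R_n = 469 × 113.1 × 2 × 2 / 1000 = 212.2 kN → 0.75 × 212.2 = 159 kN.
Bearing (1.2 l_c t F_u ≤ 2.4 d t F_u): upper limit = 2.4·12·6·430 / 1000 = 74.3 kN.
  Edge l_c = 30 − 14/2 = 23 → r_n = 71.21 kN; interior l_c = 50 − 14 = 36 → r_n = 74.3 kN.
  R_n,bearing = 1·71.21 + 1·74.3 = 145.5 kN → 0.75 × 145.5 = 109 kN.
Bearing governs: 109 kN.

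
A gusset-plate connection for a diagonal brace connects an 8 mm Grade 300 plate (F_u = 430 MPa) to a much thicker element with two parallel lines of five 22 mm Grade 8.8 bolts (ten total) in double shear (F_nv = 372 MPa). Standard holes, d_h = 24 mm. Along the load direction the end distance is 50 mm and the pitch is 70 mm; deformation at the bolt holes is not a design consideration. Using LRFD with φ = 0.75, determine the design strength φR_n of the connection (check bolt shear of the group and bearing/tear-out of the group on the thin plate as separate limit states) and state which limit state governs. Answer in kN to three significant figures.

1660 kN (bearing governs)

Bolt shear: A_b = π·22²/4 = 380.1 mm²; R_n = 372 × 380.1 × 10 × 2 / 1000 = 2828 kN → 0.75 × 2828 = 2120 kN.
Bearing (1.5 l_c t F_u ≤ 3.0 d t F_u): upper limit = 3.0·22·8·430 / 1000 = 227 kN.
  Edge l_c = 50 − 24/2 = 38 → r_n = 196.1 kN; interior l_c = 70 − 24 = 46 → r_n = 227 kN.
  R_n,bearing = 2·196.1 + 8·227 = 2208 kN → 0.75 × 2208 = 1660 kN.
Bearing governs: 1660 kN.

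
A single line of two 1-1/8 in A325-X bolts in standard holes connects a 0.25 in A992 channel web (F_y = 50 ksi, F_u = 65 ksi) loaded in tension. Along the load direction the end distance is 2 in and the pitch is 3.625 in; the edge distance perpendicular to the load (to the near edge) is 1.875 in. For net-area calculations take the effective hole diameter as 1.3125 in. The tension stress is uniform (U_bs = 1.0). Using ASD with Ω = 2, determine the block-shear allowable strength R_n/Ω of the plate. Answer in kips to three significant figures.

Shear plane L_v = 2 + 1·3.625 = 5.625 in; A_gv = 5.625 × 0.25 = 1.406 in².
A_nv = (5.625 − 1.5·1.3125) × 0.25 = 0.9141 in².
A_nt = (1.875 − 0.5·1.3125) × 0.25 = 0.3047 in².
0.6 F_u A_nv = 35.65 kips; 0.6 F_y A_gv = 42.19 kips → shear rupture governs the shear term.
R_n = 35.65 + 1.0 × 65 × 0.3047 = 55.45 kips.
Allowable strength R_n/Ω = 55.45 / 2 = 27.7 kips.

27.7 kips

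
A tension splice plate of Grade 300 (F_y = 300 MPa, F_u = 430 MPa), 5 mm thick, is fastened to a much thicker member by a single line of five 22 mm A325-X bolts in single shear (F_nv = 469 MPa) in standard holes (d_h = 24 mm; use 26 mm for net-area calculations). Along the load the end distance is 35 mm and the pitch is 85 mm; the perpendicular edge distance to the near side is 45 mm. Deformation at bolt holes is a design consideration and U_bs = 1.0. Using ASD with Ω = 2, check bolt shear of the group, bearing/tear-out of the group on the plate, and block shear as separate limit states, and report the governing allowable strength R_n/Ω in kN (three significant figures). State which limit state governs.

Bolt shear: A_b = π·22²/4 = 380.1 mm²; R_n = 469 × 380.1 × 5 × 1 / 1000 = 891.4 kN → 891.4 / 2 = 446 kN.
Bearing: edge l_c = 23, r_n = 59.34 kN; interior l_c = 61, r_n = 113.5 kN; R_n = 59.34 + 4·113.5 = 513.4 kN → 257 kN.
Block shear: A_gv = 1875, A_nv = 1290, A_nt = 160 mm²; R_n = min(0.6F_uA_nv, 0.6F_yA_gv) + U_bs·F_u·A_nt = 401.6 kN → 201 kN.
Block shear governs: 201 kN.

201 kN (block shear governs)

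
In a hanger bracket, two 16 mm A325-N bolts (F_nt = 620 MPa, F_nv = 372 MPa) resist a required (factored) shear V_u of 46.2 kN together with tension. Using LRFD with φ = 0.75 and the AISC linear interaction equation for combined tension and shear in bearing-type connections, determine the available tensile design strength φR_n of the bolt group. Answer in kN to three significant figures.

A_b = π·16²/4 = 201.1 mm²; f_rv = 46.2 × 1000 / (2 × 201.1) = 114.9 MPa.
F'_nt = 1.3 F_nt − (F_nt / φF_nv) f_rv = 1.3·620 − (620/(0.75·372))·114.9 = 550.7 MPa, capped at F_nt → F'_nt = 550.7 MPa.
R_n = F'_nt · A_b · n = 550.7 × 201.1 × 2 / 1000 = 221.4 kN.
Design strength φR_n = 0.75 × 221.4 = 166 kN.

166 kN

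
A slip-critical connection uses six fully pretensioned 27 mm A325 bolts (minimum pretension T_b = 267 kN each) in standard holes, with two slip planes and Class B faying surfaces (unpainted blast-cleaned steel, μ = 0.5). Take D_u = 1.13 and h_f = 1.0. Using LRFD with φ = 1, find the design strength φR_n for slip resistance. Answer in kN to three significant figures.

1810 kN

R_n = μ · D_u · h_f · T_b · n_s · n_b = 0.5 × 1.13 × 1.0 × 267 × 2 × 6 = 1810 kN.
Design strength φR_n = 1 × 1810 = 1810 kN.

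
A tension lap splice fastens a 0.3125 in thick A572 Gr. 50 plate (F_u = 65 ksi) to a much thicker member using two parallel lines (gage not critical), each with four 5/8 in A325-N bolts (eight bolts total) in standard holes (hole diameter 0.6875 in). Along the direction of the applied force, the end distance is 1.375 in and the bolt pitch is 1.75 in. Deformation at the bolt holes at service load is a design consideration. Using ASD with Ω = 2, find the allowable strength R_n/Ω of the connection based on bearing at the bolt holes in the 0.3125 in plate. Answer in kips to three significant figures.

103 kips

Per bolt r_n = 1.2 l_c t F_u ≤ 2.4 d t F_u; upper limit = 2.4 × 0.625 × 0.3125 × 65 = 30.47 kips.
Edge bolt: l_c = 1.375 − 0.6875/2 = 1.031 in → 1.2 × 1.031 × 0.3125 × 65 = 25.14 → r_n = 25.14 kips.
Interior bolts: l_c = 1.75 − 0.6875 = 1.062 in → 1.2 × 1.062 × 0.3125 × 65 = 25.9 → r_n = 25.9 kips.
R_n = 2 × 25.14 + 6 × 25.9 = 205.7 kips.
Allowable strength R_n/Ω = 205.7 / 2 = 103 kips.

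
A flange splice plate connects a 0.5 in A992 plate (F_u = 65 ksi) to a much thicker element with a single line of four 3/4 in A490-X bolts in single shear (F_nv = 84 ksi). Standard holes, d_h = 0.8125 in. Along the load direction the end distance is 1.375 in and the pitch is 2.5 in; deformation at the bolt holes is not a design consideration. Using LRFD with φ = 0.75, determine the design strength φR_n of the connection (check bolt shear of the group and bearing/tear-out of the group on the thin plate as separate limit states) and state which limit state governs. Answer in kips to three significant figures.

111 kips (bolt shear governs)

Bolt shear: A_b = π·0.75²/4 = 0.4418 in²; R_n = 84 × 0.4418 × 4 × 1 = 148.4 kips → 0.75 × 148.4 = 111 kips.
Bearing (1.5 l_c t F_u ≤ 3.0 d t F_u): upper limit = 3.0·0.75·0.5·65 = 73.12 kips.
  Edge l_c = 1.375 − 0.8125/2 = 0.9688 → r_n = 47.23 kips; interior l_c = 2.5 − 0.8125 = 1.688 → r_n = 73.12 kips.
  R_n,bearing = 1·47.23 + 3·73.12 = 266.6 kips → 0.75 × 266.6 = 200 kips.
Bolt shear governs: 111 kips.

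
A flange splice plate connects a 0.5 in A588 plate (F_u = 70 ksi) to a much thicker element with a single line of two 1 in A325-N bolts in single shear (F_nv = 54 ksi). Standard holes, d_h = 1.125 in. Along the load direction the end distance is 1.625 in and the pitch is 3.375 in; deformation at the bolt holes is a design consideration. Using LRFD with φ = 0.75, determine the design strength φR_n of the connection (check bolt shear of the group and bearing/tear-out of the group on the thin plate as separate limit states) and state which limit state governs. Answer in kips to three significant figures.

Bolt shear: A_b = π·1²/4 = 0.7854 in²; R_n = 54 × 0.7854 × 2 × 1 = 84.82 kips → 0.75 × 84.82 = 63.6 kips.
Bearing (1.2 l_c t F_u ≤ 2.4 d t F_u): upper limit = 2.4·1·0.5·70 = 84 kips.
  Edge l_c = 1.625 − 1.125/2 = 1.062 → r_n = 44.62 kips; interior l_c = 3.375 − 1.125 = 2.25 → r_n = 84 kips.
  R_n,bearing = 1·44.62 + 1·84 = 128.6 kips → 0.75 × 128.6 = 96.5 kips.
Bolt shear governs: 63.6 kips.

63.6 kips (bolt shear governs)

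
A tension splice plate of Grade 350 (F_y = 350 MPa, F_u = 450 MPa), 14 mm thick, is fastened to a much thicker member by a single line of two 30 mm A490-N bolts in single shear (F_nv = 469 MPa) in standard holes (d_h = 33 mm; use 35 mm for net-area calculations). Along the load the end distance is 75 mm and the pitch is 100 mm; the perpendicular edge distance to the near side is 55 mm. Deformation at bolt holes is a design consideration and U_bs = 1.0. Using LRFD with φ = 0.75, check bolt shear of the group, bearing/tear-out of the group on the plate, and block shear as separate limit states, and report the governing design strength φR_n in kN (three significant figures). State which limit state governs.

Bolt shear: A_b = π·30²/4 = 706.9 mm²; R_n = 469 × 706.9 × 2 × 1 / 1000 = 663 kN → 0.75 × 663 = 497 kN.
Bearing: edge l_c = 58.5, r_n = 442.3 kN; interior l_c = 67, r_n = 453.6 kN; R_n = 442.3 + 1·453.6 = 895.9 kN → 672 kN.
Block shear: A_gv = 2450, A_nv = 1715, A_nt = 525 mm²; R_n = min(0.6F_uA_nv, 0.6F_yA_gv) + U_bs·F_u·A_nt = 699.3 kN → 524 kN.
Bolt shear governs: 497 kN.

497 kN (bolt shear governs)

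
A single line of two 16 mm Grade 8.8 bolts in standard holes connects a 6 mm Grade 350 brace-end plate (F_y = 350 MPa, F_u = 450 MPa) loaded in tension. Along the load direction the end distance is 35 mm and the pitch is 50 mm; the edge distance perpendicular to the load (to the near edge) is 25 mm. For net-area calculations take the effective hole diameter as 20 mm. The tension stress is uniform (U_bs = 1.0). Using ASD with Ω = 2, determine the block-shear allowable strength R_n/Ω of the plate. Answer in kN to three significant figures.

Shear plane L_v = 35 + 1·50 = 85 mm; A_gv = 85 × 6 = 510 mm².
A_nv = (85 − 1.5·20) × 6 = 330 mm².
A_nt = (25 − 0.5·20) × 6 = 90 mm².
0.6 F_u A_nv = 89.1 kN; 0.6 F_y A_gv = 107.1 kN → shear rupture governs the shear term.
R_n = 89.1 + 1.0 × 450 × 90 / 1000 = 129.6 kN.
Allowable strength R_n/Ω = 129.6 / 2 = 64.8 kN.

64.8 kN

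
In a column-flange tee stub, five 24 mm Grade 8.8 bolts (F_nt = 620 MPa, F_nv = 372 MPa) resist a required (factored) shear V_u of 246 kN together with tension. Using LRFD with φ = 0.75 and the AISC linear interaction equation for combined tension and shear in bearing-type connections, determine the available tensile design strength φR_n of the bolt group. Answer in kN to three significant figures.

957 kN

A_b = π·24²/4 = 452.4 mm²; f_rv = 246 × 1000 / (5 × 452.4) = 108.8 MPa.
F'_nt = 1.3 F_nt − (F_nt / φF_nv) f_rv = 1.3·620 − (620/(0.75·372))·108.8 = 564.3 MPa, capped at F_nt → F'_nt = 564.3 MPa.
R_n = F'_nt · A_b · n = 564.3 × 452.4 × 5 / 1000 = 1276 kN.
Design strength φR_n = 0.75 × 1276 = 957 kN.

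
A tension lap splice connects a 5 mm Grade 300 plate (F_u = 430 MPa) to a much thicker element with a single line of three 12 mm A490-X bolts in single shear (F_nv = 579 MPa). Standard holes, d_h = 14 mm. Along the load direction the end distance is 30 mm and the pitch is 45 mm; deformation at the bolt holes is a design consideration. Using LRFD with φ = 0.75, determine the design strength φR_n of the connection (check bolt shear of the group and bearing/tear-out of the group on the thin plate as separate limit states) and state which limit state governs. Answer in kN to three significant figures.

137 kN (bearing governs)

Bolt shear: A_b = π·12²/4 = 113.1 mm²; R_n = 579 × 113.1 × 3 × 1 / 1000 = 196.5 kN → 0.75 × 196.5 = 147 kN.
Bearing (1.2 l_c t F_u ≤ 2.4 d t F_u): upper limit = 2.4·12·5·430 / 1000 = 61.92 kN.
  Edge l_c = 30 − 14/2 = 23 → r_n = 59.34 kN; interior l_c = 45 − 14 = 31 → r_n = 61.92 kN.
  R_n,bearing = 1·59.34 + 2·61.92 = 183.2 kN → 0.75 × 183.2 = 137 kN.
Bearing governs: 137 kN.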